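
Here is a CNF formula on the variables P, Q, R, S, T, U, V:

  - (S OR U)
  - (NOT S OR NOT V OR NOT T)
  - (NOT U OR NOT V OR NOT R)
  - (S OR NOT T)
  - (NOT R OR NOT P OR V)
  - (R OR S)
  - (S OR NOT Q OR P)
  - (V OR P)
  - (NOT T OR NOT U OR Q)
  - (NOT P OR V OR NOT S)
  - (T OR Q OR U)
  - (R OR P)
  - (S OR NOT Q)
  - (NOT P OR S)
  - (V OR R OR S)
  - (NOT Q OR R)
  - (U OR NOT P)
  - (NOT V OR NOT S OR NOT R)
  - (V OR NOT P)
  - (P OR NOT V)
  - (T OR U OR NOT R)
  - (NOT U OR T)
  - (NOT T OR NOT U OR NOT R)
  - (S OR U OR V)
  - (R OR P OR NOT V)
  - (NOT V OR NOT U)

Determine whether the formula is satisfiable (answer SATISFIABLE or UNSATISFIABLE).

UNSATISFIABLE

V = True:
  propagation gives P=True, S=True, T=False, U=True; an empty clause results — contradiction.
V = False:
  propagation gives P=True; an empty clause results — contradiction.
Every branch closes, so no satisfying assignment exists.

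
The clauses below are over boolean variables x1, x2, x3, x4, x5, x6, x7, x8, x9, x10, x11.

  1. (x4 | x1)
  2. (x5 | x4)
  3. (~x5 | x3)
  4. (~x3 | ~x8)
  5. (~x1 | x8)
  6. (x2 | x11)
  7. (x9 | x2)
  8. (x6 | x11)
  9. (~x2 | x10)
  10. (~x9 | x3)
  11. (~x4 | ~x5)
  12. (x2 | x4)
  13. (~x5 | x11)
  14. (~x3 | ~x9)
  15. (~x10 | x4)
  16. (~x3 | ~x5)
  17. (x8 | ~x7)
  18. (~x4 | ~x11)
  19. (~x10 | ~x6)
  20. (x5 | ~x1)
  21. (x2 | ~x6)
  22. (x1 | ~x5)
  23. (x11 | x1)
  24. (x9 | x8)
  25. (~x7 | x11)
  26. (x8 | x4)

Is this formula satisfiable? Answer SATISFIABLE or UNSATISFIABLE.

UNSATISFIABLE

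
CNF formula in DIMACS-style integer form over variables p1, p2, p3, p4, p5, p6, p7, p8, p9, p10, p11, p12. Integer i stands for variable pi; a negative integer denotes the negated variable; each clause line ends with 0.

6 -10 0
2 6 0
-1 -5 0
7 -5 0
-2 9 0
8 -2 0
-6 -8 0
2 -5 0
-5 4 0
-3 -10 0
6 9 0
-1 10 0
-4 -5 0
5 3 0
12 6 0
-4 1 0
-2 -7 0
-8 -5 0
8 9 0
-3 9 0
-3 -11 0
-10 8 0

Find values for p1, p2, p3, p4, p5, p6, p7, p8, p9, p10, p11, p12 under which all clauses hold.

p1=F  p2=F  p3=T  p4=F  p5=F  p6=T  p7=T  p8=F  p9=T  p10=F  p11=F  p12=T

Check each clause:
  1. (p6 \/ ~p10) — ~p10 is true.
  2. (p2 \/ p6) — p6 is true.
  3. (~p1 \/ ~p5) — ~p5 is true.
  4. (~p5 \/ p7) — ~p5 is true.
  5. (~p2 \/ p9) — p9 is true.
  6. (~p2 \/ p8) — ~p2 is true.
  7. (~p8 \/ ~p6) — ~p8 is true.
  8. (~p5 \/ p2) — ~p5 is true.
  9. (p4 \/ ~p5) — ~p5 is true.
  10. (~p3 \/ ~p10) — ~p10 is true.
  11. (p9 \/ p6) — p9 is true.
  12. (p10 \/ ~p1) — ~p1 is true.
  13. (~p5 \/ ~p4) — ~p5 is true.
  14. (p3 \/ p5) — p3 is true.
  15. (p12 \/ p6) — p12 is true.
  16. (p1 \/ ~p4) — ~p4 is true.
  17. (~p2 \/ ~p7) — ~p2 is true.
  18. (~p8 \/ ~p5) — ~p8 is true.
  19. (p8 \/ p9) — p9 is true.
  20. (~p3 \/ p9) — p9 is true.
  21. (~p3 \/ ~p11) — ~p11 is true.
  22. (~p10 \/ p8) — ~p10 is true.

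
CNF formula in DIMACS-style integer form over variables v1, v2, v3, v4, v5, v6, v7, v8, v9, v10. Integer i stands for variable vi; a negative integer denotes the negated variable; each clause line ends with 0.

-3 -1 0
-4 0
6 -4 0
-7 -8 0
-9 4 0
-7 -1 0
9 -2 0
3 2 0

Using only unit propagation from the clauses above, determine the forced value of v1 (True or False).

Unit clause (¬v4) sets v4 = False.
From (v4 ∨ ¬v9) and v4 = False: v9 = False.
In (v9 ∨ ¬v2), v9 is now false; ¬v2 must hold, so v2 = False.
(v2 ∨ v3): since v2 = False, the clause reduces to (v3). v3 = True.
(¬v3 ∨ ¬v1) with v3 = True leaves only ¬v1, so v1 = False.

False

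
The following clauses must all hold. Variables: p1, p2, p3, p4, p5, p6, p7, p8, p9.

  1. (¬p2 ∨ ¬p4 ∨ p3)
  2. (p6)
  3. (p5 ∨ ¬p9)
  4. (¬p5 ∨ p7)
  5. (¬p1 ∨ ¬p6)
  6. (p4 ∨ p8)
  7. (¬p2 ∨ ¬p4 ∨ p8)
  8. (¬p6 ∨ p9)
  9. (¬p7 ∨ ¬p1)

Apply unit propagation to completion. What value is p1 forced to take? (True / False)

(p6) is a unit clause: p6 = True.
(¬p6 ∨ ¬p1) with p6 = True leaves only ¬p1, so p1 = False.

False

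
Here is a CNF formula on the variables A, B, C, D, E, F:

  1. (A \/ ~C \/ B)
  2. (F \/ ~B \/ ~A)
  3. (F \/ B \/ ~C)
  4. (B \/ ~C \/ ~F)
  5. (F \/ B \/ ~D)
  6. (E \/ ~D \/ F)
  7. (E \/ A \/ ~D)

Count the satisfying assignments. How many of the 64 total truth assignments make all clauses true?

31

Split on B, then F.
  B=1, F=1: C free; 7 ways for (A,D,E) × 2^1 = 14.
  B=1, F=0: C free; 3 ways for (A,D,E) × 2^1 = 6.
  B=0, F=1: 7 of the 16 assignments to (A,C,D,E) work.
  B=0, F=0: remaining (A,C,D,E) ∈ {(0,0,0,0); (0,0,0,1); (1,0,0,0); (1,0,0,1)} — 4.
Total: 14 + 6 + 7 + 4 = 31.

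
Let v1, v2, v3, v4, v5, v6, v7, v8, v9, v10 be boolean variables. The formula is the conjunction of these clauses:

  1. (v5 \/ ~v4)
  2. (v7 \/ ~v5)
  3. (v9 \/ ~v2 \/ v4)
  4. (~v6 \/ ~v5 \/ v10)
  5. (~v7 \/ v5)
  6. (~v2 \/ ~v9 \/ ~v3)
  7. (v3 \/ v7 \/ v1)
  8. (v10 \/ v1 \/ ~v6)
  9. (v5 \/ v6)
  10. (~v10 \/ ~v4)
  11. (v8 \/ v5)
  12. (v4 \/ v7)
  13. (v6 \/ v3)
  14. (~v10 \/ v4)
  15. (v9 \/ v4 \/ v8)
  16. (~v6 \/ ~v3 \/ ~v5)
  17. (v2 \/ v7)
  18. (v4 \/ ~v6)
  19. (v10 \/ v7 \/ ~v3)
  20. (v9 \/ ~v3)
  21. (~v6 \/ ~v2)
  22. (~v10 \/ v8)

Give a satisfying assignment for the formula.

v1=True, v2=False, v3=True, v4=False, v5=True, v6=False, v7=True, v8=False, v9=True, v10=False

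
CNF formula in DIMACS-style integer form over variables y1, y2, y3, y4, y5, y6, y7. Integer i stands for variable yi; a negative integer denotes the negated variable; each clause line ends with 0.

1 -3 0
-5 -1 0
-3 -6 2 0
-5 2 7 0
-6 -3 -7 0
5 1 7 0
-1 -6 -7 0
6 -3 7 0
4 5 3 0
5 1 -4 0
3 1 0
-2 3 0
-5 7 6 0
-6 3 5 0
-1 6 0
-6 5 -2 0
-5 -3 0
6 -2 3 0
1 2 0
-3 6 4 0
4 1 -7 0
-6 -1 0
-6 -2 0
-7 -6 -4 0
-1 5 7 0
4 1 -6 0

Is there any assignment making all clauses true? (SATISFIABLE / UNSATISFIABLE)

UNSATISFIABLE

y6 = True:
  propagation gives y1=False, y3=False; an empty clause results — contradiction.
y6 = False:
  propagation gives y1=False, y3=False; an empty clause results — contradiction.
Every branch closes, so no satisfying assignment exists.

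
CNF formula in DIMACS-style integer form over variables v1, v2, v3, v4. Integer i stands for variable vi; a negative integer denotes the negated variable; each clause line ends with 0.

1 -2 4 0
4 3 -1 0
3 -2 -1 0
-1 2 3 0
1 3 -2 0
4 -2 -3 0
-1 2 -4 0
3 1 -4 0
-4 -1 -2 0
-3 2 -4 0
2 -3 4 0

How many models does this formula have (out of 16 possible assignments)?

Satisfying assignments:
  v1=0 v2=0 v3=0 v4=0
  v1=0 v2=1 v3=1 v4=1
That's 2 in total.

2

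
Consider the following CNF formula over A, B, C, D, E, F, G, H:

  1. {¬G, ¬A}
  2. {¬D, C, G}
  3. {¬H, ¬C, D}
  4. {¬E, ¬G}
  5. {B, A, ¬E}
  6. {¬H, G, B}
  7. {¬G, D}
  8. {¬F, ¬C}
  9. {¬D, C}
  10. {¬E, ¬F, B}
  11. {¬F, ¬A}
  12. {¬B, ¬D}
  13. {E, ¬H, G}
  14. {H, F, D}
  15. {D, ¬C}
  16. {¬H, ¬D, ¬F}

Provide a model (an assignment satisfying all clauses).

A = F, B = F, C = T, D = T, E = F, F = F, G = T, H = F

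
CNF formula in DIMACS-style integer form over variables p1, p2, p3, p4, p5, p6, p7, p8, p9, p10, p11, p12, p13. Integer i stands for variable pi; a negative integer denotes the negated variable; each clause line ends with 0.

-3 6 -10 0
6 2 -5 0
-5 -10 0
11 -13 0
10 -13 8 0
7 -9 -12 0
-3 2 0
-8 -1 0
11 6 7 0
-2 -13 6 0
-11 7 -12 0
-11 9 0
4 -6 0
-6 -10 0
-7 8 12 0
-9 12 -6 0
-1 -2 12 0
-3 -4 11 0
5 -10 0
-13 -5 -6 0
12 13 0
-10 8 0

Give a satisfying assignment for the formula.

p1=True  p2=True  p3=False  p4=True  p5=False  p6=True  p7=True  p8=False  p9=True  p10=False  p11=True  p12=True  p13=False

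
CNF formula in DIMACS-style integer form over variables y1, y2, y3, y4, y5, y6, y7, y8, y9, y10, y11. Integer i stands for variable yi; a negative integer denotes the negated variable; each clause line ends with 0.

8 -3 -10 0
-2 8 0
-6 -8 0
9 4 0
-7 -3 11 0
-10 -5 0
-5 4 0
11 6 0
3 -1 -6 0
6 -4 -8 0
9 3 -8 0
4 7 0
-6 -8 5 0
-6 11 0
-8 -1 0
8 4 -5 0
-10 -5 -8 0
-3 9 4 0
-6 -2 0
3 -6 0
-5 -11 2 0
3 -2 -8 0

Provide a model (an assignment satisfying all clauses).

y1=F, y2=F, y3=T, y4=T, y5=F, y6=T, y7=F, y8=F, y9=T, y10=F, y11=T

Pure literal: y1 appears only negated; assign y1 = False.
Pure literal: y9 appears only positively; assign y9 = True.
Set y2 = False and propagate.
Branch on y3: take y3 = True.
For the remaining variables, y4 = True, y5 = False, y6 = True, y7 = False, y8 = False, y10 = False, y11 = True works.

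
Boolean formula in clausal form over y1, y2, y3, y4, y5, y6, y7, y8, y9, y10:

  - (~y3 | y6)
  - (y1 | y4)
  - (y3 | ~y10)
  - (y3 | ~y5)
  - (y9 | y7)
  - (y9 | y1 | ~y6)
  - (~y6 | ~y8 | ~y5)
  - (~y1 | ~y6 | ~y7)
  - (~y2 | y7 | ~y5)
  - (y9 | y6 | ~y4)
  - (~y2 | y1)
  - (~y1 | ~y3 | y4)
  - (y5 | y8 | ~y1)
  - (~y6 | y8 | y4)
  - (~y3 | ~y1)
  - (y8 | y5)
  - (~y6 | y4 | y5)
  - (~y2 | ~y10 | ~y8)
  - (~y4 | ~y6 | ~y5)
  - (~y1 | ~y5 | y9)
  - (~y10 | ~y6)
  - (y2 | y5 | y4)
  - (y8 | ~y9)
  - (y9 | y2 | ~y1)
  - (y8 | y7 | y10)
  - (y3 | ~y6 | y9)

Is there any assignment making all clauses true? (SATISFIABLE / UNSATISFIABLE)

Branch on y1: take y1 = False.
  then y4 is forced to True.
  then y2 is forced to False.
Branch on y3: take y3 = True.
  then y6 is forced to True.
  then y9 is forced to True.
  then y5 is forced to False.
  then y8 is forced to True.
  then y10 is forced to False.
y7 is now unconstrained; take y7 = False.
Every clause has at least one true literal under this assignment.
So y1 = F  y2 = F  y3 = T  y4 = T  y5 = F  y6 = T  y7 = F  y8 = T  y9 = T  y10 = F is a satisfying assignment.

SATISFIABLE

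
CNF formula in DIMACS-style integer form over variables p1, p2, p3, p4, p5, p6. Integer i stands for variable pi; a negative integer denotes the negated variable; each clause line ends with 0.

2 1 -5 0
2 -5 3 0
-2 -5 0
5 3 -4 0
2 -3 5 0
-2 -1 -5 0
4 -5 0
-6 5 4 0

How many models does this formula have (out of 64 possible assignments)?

12

Split on p5, then p2.
  p5=T, p2=T: a clause becomes empty — 0.
  p5=T, p2=F: remaining (p1,p3,p4,p6) ∈ {(T,T,T,F); (T,T,T,T)} — 2.
  p5=F, p2=T: p1 free; 4 ways for (p3,p4,p6) × 2^1 = 8.
  p5=F, p2=F: remaining (p1,p3,p4,p6) ∈ {(F,F,F,F); (T,F,F,F)} — 2.
Total: 0 + 2 + 8 + 2 = 12.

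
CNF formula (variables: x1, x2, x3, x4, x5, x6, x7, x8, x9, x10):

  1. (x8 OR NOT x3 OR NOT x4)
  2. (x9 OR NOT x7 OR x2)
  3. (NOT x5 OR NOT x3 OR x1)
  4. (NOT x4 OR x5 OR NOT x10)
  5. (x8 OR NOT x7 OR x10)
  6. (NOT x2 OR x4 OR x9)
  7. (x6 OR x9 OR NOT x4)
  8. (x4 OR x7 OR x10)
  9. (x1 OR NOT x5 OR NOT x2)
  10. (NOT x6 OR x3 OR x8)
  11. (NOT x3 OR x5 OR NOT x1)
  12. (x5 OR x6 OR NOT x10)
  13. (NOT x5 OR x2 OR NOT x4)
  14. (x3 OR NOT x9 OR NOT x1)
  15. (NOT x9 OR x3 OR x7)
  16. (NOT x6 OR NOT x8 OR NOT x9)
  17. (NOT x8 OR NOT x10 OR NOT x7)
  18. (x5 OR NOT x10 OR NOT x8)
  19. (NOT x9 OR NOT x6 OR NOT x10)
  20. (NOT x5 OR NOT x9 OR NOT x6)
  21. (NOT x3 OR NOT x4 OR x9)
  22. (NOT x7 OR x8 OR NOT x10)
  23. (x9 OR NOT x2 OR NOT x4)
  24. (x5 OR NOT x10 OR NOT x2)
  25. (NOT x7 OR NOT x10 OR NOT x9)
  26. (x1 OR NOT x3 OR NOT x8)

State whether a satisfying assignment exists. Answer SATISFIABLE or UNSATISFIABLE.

Set x1 = False and propagate.
Set x2 = False and propagate.
For the remaining variables, x3 = False, x4 = True, x5 = False, x6 = True, x7 = False, x8 = True, x9 = False, x10 = False works.
Every clause has at least one true literal under this assignment.
So x1=F  x2=F  x3=F  x4=T  x5=F  x6=T  x7=F  x8=T  x9=F  x10=F is a satisfying assignment.

SATISFIABLE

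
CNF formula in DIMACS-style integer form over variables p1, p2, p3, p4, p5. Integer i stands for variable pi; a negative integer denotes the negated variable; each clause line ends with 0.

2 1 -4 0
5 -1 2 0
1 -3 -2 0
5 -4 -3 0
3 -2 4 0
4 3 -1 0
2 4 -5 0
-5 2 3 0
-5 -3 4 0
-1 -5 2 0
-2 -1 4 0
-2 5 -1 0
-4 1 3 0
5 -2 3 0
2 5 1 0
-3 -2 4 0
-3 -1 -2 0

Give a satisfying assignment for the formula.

Branch on p1: take p1 = True.
Set p2 = True and propagate.
  then p4 is forced to True.
  then p5 is forced to True.
  then p3 is forced to False.

p1=T  p2=T  p3=F  p4=T  p5=T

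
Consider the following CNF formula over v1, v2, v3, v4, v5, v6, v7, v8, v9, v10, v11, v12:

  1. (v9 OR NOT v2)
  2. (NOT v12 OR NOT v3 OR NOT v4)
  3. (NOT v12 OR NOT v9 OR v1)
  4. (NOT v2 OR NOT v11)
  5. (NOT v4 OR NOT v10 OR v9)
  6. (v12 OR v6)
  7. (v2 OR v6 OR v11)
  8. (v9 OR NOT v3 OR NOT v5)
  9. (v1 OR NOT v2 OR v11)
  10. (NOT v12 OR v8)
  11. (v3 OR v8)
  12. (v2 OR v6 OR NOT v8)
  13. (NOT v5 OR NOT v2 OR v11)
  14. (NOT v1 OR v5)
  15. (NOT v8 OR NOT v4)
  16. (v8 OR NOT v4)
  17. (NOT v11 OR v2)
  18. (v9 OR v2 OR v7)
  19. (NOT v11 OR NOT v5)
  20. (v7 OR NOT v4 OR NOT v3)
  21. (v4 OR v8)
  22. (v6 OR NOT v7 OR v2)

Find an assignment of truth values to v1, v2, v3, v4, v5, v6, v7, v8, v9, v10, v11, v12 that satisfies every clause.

v1 = True  v2 = False  v3 = True  v4 = False  v5 = True  v6 = True  v7 = False  v8 = True  v9 = True  v10 = False  v11 = False  v12 = False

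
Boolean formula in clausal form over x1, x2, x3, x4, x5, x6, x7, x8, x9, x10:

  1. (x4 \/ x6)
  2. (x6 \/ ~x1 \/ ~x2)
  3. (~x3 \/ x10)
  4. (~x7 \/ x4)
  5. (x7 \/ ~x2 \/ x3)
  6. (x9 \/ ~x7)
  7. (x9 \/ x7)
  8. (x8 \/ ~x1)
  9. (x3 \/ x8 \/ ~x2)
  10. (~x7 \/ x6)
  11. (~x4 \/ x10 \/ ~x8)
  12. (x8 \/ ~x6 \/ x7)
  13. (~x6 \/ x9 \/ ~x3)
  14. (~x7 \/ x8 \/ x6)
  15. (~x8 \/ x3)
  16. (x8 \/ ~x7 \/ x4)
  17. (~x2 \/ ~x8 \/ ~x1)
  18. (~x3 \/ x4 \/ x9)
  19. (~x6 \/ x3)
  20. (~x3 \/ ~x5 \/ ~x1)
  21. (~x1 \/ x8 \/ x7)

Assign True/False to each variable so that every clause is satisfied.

x1 occurs only negated in the remaining clauses — set x1 = False.
Pure literal: x2 appears only negated; assign x2 = False.
Branch on x3: take x3 = True.
  then x10 is forced to True.
Set x4 = True and propagate.
Try x6 = False.
  then x7 is forced to False.
  then x9 is forced to True.
x5, x8 are now unconstrained; take x5 = False, x8 = True.
Check each clause:
  1. (x4 \/ x6) — x4 is true.
  2. (x6 \/ ~x1 \/ ~x2) — ~x1 is true.
  3. (x10 \/ ~x3) — x10 is true.
  4. (~x7 \/ x4) — ~x7 is true.
  5. (~x2 \/ x7 \/ x3) — x3 is true.
  6. (~x7 \/ x9) — x9 is true.
  7. (x9 \/ x7) — x9 is true.
  8. (~x1 \/ x8) — x8 is true.
  9. (x3 \/ x8 \/ ~x2) — x8 is true.
  10. (~x7 \/ x6) — ~x7 is true.
  11. (~x8 \/ ~x4 \/ x10) — x10 is true.
  12. (~x6 \/ x8 \/ x7) — x8 is true.
  13. (~x6 \/ ~x3 \/ x9) — x9 is true.
  14. (~x7 \/ x6 \/ x8) — x8 is true.
  15. (~x8 \/ x3) — x3 is true.
  16. (x4 \/ ~x7 \/ x8) — x8 is true.
  17. (~x8 \/ ~x1 \/ ~x2) — ~x1 is true.
  18. (x4 \/ x9 \/ ~x3) — x9 is true.
  19. (x3 \/ ~x6) — ~x6 is true.
  20. (~x3 \/ ~x1 \/ ~x5) — ~x5 is true.
  21. (x8 \/ ~x1 \/ x7) — x8 is true.

x1=0  x2=0  x3=1  x4=1  x5=0  x6=0  x7=0  x8=1  x9=1  x10=1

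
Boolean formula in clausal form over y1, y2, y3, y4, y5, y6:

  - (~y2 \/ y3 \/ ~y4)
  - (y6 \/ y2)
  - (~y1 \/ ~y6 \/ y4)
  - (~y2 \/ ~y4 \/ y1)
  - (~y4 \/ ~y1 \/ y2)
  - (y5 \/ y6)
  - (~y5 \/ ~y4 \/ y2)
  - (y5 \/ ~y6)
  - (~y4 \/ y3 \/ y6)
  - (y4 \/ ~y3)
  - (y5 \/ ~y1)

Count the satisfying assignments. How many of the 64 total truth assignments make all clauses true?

Satisfying assignments:
  y1=0 y2=0 y3=0 y4=0 y5=1 y6=1
  y1=0 y2=1 y3=0 y4=0 y5=1 y6=0
  y1=0 y2=1 y3=0 y4=0 y5=1 y6=1
  y1=1 y2=1 y3=0 y4=0 y5=1 y6=0
  y1=1 y2=1 y3=1 y4=1 y5=1 y6=0
  y1=1 y2=1 y3=1 y4=1 y5=1 y6=1
That's 6 in total.

6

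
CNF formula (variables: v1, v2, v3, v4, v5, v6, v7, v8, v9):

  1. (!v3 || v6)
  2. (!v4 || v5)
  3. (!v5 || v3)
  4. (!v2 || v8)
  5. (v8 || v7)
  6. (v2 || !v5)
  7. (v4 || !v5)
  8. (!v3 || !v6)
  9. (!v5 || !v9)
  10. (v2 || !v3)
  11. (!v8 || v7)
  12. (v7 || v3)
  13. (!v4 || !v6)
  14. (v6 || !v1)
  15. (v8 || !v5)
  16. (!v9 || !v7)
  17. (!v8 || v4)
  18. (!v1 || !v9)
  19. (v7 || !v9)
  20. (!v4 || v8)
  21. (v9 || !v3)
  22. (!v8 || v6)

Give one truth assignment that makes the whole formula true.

v1 occurs only negated in the remaining clauses — set v1 = False.
Set v2 = False and propagate.
  then v5 is forced to False.
  then v4 is forced to False.
  then v3 is forced to False.
  then v7 is forced to True.
  then v9 is forced to False.
  then v8 is forced to False.
v6 is now unconstrained; take v6 = True.

v1=False, v2=False, v3=False, v4=False, v5=False, v6=True, v7=True, v8=False, v9=False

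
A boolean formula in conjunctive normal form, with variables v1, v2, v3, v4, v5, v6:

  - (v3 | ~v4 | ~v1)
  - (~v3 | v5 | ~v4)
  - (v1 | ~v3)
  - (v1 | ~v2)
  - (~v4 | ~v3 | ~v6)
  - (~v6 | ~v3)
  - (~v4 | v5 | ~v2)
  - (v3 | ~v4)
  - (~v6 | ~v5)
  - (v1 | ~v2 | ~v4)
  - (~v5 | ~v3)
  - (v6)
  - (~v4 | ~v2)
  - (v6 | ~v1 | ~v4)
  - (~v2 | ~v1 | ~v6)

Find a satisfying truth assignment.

The clause (v6) is unit: v6 must be True.
(~v3) is a unit clause, so v3 = False.
Unit propagation: (~v4) forces v4 = False.
Unit propagation: (~v5) forces v5 = False.
Pure literal: v2 appears only negated; assign v2 = False.
v1 is now unconstrained; take v1 = True.

v1 = 1, v2 = 0, v3 = 0, v4 = 0, v5 = 0, v6 = 1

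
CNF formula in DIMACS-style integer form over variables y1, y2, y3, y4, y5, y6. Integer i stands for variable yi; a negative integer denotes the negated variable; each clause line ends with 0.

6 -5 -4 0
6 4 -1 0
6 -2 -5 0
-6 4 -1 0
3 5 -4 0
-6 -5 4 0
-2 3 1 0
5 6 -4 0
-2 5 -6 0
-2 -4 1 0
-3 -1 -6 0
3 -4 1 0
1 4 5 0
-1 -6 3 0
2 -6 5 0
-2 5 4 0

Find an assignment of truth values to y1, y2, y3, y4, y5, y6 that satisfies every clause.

y1 = False, y2 = False, y3 = True, y4 = True, y5 = True, y6 = True

Branch on y1: take y1 = False.
Branch on y2: take y2 = False.
For the remaining variables, y3 = True, y4 = True, y5 = True, y6 = True works.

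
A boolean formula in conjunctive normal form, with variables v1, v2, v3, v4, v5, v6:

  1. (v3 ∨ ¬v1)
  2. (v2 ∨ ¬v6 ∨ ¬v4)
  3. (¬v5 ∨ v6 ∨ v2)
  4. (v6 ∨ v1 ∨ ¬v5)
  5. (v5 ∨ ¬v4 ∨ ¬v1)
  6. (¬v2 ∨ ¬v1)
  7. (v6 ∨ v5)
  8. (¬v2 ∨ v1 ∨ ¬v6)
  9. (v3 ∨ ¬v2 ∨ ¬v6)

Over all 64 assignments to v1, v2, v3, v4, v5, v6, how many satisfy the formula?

Satisfying assignments:
  v1=F v2=F v3=F v4=F v5=F v6=T
  v1=F v2=F v3=F v4=F v5=T v6=T
  v1=F v2=F v3=T v4=F v5=F v6=T
  v1=F v2=F v3=T v4=F v5=T v6=T
  v1=T v2=F v3=T v4=F v5=F v6=T
  v1=T v2=F v3=T v4=F v5=T v6=T
Count: 6.

6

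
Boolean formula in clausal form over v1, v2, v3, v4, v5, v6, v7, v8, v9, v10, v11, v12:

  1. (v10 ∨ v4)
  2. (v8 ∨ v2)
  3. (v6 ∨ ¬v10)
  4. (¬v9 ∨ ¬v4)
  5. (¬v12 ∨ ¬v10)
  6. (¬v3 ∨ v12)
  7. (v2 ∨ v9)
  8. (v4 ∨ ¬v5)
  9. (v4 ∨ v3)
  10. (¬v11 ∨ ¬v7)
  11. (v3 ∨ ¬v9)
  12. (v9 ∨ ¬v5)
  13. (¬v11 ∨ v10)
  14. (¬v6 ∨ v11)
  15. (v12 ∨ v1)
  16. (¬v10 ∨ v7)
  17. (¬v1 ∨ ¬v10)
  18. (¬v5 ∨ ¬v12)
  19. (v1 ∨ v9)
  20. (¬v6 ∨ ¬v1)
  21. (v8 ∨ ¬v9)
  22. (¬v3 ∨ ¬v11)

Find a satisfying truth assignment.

v1=1, v2=1, v3=0, v4=1, v5=0, v6=0, v7=1, v8=1, v9=0, v10=0, v11=0, v12=0

v2 occurs only positively in the remaining clauses — set v2 = True.
Pure literal: v5 appears only negated; assign v5 = False.
Branch on v1: take v1 = True.
  then v10 is forced to False.
  then v4 is forced to True.
  then v9 is forced to False.
  then v11 is forced to False.
  then v6 is forced to False.
The remaining clauses are satisfied by v3 = False, v7 = True, v8 = True, v12 = False.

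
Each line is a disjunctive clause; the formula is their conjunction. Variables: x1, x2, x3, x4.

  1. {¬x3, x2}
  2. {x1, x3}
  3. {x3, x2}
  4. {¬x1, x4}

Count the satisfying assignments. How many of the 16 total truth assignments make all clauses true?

4

The models are:
  x1=F x2=T x3=T x4=F
  x1=F x2=T x3=T x4=T
  x1=T x2=T x3=F x4=T
  x1=T x2=T x3=T x4=T
Count: 4.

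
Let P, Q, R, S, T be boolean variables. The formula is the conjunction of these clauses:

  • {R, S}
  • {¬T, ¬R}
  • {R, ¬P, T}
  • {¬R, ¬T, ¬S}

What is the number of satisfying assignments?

14

Case analysis on R and T:
  R=T, T=T: a clause becomes empty — 0.
  R=T, T=F: P, Q, S free → 2^3 = 8.
  R=F, T=T: remaining (P,Q,S) ∈ {(F,F,T); (F,T,T); (T,F,T); (T,T,T)} — 4.
  R=F, T=F: remaining (P,Q,S) ∈ {(F,F,T); (F,T,T)} — 2.
Total: 0 + 8 + 4 + 2 = 14.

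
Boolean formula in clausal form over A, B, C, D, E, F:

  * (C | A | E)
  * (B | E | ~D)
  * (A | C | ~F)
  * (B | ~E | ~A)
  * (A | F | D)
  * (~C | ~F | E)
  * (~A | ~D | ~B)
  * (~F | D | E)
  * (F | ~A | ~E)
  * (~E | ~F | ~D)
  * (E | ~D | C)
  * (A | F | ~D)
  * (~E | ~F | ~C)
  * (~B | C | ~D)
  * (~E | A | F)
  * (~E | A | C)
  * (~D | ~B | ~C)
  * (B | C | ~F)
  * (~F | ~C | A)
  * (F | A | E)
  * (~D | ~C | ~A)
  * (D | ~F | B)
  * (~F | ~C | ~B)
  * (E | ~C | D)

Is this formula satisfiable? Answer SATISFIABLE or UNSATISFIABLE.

SATISFIABLE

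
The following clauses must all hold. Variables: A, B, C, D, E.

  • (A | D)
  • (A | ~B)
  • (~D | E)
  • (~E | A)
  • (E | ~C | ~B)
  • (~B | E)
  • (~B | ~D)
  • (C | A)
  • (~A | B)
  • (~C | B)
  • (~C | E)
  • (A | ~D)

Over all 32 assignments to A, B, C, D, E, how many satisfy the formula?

Satisfying assignments:
  A=T B=T C=F D=F E=T
  A=T B=T C=T D=F E=T
That's 2 in total.

2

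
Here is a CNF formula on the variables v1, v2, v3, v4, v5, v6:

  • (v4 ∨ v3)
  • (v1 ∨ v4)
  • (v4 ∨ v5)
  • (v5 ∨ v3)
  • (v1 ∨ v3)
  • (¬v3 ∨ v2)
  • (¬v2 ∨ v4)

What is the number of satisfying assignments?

12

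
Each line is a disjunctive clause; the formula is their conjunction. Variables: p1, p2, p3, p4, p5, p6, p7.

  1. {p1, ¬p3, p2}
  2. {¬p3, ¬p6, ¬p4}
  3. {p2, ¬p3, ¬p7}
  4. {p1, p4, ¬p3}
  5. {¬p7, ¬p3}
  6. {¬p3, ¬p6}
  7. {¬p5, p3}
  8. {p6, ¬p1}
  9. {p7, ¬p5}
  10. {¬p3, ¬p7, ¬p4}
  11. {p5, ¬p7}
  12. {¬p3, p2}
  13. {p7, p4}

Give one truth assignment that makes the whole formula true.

p1=False, p2=False, p3=False, p4=True, p5=False, p6=False, p7=False

Set p1 = False and propagate.
Branch on p2: take p2 = False.
  then p3 is forced to False.
  then p5 is forced to False.
  then p7 is forced to False.
  then p4 is forced to True.
p6 is now unconstrained; take p6 = False.
Every clause has at least one true literal under this assignment.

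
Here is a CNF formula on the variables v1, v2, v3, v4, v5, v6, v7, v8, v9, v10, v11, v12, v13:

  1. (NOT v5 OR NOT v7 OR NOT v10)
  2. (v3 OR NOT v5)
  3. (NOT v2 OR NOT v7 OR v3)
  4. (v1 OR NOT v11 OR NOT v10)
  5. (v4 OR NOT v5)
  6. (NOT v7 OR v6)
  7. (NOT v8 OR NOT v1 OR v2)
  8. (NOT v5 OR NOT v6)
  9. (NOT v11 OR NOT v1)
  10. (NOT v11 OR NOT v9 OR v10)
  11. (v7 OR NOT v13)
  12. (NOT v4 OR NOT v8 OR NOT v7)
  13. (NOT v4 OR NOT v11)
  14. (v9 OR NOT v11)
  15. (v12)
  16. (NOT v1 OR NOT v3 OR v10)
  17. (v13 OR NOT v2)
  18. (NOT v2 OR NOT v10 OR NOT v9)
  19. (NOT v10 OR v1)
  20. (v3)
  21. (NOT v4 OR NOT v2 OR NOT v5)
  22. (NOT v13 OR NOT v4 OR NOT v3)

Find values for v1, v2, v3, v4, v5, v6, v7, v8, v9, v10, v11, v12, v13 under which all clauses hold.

Unit propagation: (v12) forces v12 = True.
Unit propagation: (v3) forces v3 = True.
v5 occurs only negated in the remaining clauses — set v5 = False.
Pure literal: v8 appears only negated; assign v8 = False.
Branch on v1: take v1 = False.
  then v10 is forced to False.
Try v2 = False.
For the remaining variables, v4 = True, v6 = True, v7 = True, v9 = True, v11 = False, v13 = False works.

v1=F, v2=F, v3=T, v4=T, v5=F, v6=T, v7=T, v8=F, v9=T, v10=F, v11=F, v12=T, v13=F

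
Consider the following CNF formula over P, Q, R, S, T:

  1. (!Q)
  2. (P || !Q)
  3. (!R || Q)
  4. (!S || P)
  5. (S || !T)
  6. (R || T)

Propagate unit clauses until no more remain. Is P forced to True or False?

True

(!Q) stands alone — Q = False.
In (!R || Q), Q is now false; !R must hold, so R = False.
In (T || R), R is now false; T must hold, so T = True.
In (!T || S), !T is now false; S must hold, so S = True.
From (P || !S) and S = True: P = True.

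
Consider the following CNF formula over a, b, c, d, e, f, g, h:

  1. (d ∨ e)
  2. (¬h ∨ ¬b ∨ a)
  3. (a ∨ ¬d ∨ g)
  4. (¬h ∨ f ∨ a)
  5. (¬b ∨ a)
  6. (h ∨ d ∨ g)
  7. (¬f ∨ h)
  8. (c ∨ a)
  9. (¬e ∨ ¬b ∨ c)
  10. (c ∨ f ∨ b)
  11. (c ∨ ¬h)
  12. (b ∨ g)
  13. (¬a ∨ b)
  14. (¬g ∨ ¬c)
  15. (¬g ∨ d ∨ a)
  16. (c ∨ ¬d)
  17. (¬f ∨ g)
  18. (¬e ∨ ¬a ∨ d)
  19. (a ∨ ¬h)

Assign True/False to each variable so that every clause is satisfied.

Branch on a: take a = True.
  then b is forced to True.
Branch on c: take c = True.
  then g is forced to False.
  then f is forced to False.
Branch on d: take d = True.
e, h are now unconstrained; take e = True, h = True.
Every clause has at least one true literal under this assignment.
Check each clause:
  1. (e ∨ d) — d is true.
  2. (¬h ∨ a ∨ ¬b) — a is true.
  3. (a ∨ g ∨ ¬d) — a is true.
  4. (¬h ∨ a ∨ f) — a is true.
  5. (¬b ∨ a) — a is true.
  6. (d ∨ h ∨ g) — h is true.
  7. (¬f ∨ h) — h is true.
  8. (c ∨ a) — a is true.
  9. (¬b ∨ c ∨ ¬e) — c is true.
  10. (b ∨ c ∨ f) — b is true.
  11. (¬h ∨ c) — c is true.
  12. (g ∨ b) — b is true.
  13. (¬a ∨ b) — b is true.
  14. (¬g ∨ ¬c) — ¬g is true.
  15. (d ∨ ¬g ∨ a) — ¬g is true.
  16. (c ∨ ¬d) — c is true.
  17. (g ∨ ¬f) — ¬f is true.
  18. (d ∨ ¬e ∨ ¬a) — d is true.
  19. (a ∨ ¬h) — a is true.

a = T  b = T  c = T  d = T  e = T  f = F  g = F  h = T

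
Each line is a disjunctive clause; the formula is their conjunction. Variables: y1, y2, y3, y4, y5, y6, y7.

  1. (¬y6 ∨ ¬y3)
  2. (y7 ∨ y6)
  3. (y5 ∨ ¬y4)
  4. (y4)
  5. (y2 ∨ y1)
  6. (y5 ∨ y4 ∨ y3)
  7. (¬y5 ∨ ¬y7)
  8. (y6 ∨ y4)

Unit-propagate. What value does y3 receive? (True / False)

False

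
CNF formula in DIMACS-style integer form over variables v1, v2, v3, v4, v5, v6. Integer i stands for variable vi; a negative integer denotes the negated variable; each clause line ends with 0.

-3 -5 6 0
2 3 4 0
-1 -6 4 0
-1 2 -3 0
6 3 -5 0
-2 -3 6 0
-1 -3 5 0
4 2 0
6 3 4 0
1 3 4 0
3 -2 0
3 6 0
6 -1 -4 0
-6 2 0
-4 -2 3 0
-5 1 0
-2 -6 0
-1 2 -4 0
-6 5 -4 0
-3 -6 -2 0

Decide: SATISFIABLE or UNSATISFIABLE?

Branch on v1: take v1 = False.
  then v5 is forced to False.
Branch on v2: take v2 = False.
  then v4 is forced to True.
  then v6 is forced to False.
  then v3 is forced to True.
Every clause has at least one true literal under this assignment.
So v1 = F, v2 = F, v3 = T, v4 = T, v5 = F, v6 = F is a satisfying assignment.

SATISFIABLE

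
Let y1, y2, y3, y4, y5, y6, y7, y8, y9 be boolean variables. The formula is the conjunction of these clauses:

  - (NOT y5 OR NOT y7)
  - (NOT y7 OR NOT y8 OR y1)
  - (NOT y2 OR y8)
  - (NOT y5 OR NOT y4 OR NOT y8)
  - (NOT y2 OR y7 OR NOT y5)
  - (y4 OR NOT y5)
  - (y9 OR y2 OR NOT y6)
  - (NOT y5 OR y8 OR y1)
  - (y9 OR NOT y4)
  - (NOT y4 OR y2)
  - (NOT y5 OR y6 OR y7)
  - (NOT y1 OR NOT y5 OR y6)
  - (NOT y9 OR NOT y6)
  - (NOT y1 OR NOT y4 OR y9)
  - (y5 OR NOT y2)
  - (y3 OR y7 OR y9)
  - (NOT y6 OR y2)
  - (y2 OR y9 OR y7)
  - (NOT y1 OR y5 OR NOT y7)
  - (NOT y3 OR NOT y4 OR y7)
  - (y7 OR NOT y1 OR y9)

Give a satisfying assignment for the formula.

Try y1 = True.
Set y2 = False and propagate.
  then y4 is forced to False.
  then y5 is forced to False.
  then y6 is forced to False.
  then y7 is forced to False.
  then y9 is forced to True.
y3, y8 are now unconstrained; take y3 = True, y8 = False.

y1=True  y2=False  y3=True  y4=False  y5=False  y6=False  y7=False  y8=False  y9=True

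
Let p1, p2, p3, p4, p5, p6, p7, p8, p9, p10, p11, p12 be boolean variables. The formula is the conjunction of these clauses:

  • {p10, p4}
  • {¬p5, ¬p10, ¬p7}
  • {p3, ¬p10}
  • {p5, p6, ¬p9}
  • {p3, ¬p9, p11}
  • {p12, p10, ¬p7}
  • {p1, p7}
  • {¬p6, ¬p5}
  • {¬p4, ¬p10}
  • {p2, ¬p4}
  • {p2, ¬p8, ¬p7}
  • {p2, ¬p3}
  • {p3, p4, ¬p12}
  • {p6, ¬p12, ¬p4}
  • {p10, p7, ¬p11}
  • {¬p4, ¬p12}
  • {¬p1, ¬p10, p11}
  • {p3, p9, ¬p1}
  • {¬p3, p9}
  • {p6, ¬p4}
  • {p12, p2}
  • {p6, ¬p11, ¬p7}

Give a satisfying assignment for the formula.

p1 = True  p2 = True  p3 = True  p4 = True  p5 = False  p6 = True  p7 = False  p8 = False  p9 = True  p10 = False  p11 = False  p12 = False

Pure literal: p2 appears only positively; assign p2 = True.
Pure literal: p8 appears only negated; assign p8 = False.
Branch on p1: take p1 = True.
Branch on p3: take p3 = True.
  then p9 is forced to True.
Try p4 = True.
  then p10 is forced to False.
  then p12 is forced to False.
  then p7 is forced to False.
  then p11 is forced to False.
  then p6 is forced to True.
  then p5 is forced to False.
Check each clause:
  1. {p4, p10} — p4 is true.
  2. {¬p10, ¬p5, ¬p7} — ¬p7 is true.
  3. {¬p10, p3} — p3 is true.
  4. {¬p9, p6, p5} — p6 is true.
  5. {p11, p3, ¬p9} — p3 is true.
  6. {p10, p12, ¬p7} — ¬p7 is true.
  7. {p1, p7} — p1 is true.
  8. {¬p5, ¬p6} — ¬p5 is true.
  9. {¬p4, ¬p10} — ¬p10 is true.
  10. {¬p4, p2} — p2 is true.
  11. {p2, ¬p8, ¬p7} — ¬p8 is true.
  12. {p2, ¬p3} — p2 is true.
  13. {p3, p4, ¬p12} — p3 is true.
  14. {¬p4, p6, ¬p12} — ¬p12 is true.
  15. {p10, p7, ¬p11} — ¬p11 is true.
  16. {¬p12, ¬p4} — ¬p12 is true.
  17. {¬p10, ¬p1, p11} — ¬p10 is true.
  18. {¬p1, p9, p3} — p9 is true.
  19. {p9, ¬p3} — p9 is true.
  20. {¬p4, p6} — p6 is true.
  21. {p2, p12} — p2 is true.
  22. {¬p7, p6, ¬p11} — ¬p7 is true.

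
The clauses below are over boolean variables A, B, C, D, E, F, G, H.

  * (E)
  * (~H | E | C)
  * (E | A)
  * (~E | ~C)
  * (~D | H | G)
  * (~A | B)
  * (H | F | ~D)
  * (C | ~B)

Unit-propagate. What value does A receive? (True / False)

False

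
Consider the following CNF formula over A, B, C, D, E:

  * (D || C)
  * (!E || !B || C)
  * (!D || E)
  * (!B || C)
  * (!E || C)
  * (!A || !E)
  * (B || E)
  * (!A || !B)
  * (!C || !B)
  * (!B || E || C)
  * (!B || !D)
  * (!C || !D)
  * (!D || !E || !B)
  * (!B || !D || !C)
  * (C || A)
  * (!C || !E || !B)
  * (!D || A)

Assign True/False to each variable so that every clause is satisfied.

A=F, B=F, C=T, D=F, E=T

Set A = False and propagate.
  then C is forced to True.
  then B is forced to False.
  then E is forced to True.
  then D is forced to False.
Check each clause:
  1. (D || C) — C is true.
  2. (C || !B || !E) — C is true.
  3. (!D || E) — !D is true.
  4. (C || !B) — C is true.
  5. (!E || C) — C is true.
  6. (!A || !E) — !A is true.
  7. (E || B) — E is true.
  8. (!A || !B) — !B is true.
  9. (!C || !B) — !B is true.
  10. (C || E || !B) — C is true.
  11. (!B || !D) — !D is true.
  12. (!D || !C) — !D is true.
  13. (!D || !E || !B) — !D is true.
  14. (!B || !D || !C) — !D is true.
  15. (C || A) — C is true.
  16. (!E || !C || !B) — !B is true.
  17. (!D || A) — !D is true.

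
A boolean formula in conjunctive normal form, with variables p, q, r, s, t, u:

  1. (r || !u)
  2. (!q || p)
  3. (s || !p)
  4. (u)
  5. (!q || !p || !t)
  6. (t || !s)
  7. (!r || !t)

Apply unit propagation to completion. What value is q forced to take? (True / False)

(u) is a unit clause: u = True.
From (!u || r) and u = True: r = True.
From (!r || !t) and r = True: t = False.
From (!s || t) and t = False: s = False.
(!p || s): since s = False, the clause reduces to (!p). p = False.
(!q || p) with p = False leaves only !q, so q = False.

False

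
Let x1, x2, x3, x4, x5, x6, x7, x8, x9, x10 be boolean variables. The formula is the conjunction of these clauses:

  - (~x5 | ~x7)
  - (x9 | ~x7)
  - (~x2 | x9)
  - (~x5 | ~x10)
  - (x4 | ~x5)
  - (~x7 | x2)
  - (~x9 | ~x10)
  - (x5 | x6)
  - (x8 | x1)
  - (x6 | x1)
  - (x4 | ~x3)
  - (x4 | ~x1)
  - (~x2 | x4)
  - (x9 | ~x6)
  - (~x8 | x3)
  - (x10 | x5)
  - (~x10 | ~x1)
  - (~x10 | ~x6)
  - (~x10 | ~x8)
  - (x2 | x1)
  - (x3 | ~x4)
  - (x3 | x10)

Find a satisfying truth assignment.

x7 occurs only negated in the remaining clauses — set x7 = False.
Try x1 = True.
  then x4 is forced to True.
  then x10 is forced to False.
  then x5 is forced to True.
  then x3 is forced to True.
The remaining clauses are satisfied by x2 = False, x6 = True, x8 = False, x9 = True.
Every clause has at least one true literal under this assignment.

x1=True, x2=False, x3=True, x4=True, x5=True, x6=True, x7=False, x8=False, x9=True, x10=False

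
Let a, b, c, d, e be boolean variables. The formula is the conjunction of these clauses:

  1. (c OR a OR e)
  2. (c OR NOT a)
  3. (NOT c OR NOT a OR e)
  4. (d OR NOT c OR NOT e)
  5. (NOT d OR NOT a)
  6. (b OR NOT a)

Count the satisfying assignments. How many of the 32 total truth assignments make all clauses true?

10

Split on a, then c.
  a=T, c=T: a clause becomes empty — 0.
  a=T, c=F: a clause becomes empty — 0.
  a=F, c=T: b free; 3 ways for (d,e) × 2^1 = 6.
  a=F, c=F: remaining (b,d,e) ∈ {(F,F,T); (F,T,T); (T,F,T); (T,T,T)} — 4.
Total: 0 + 0 + 6 + 4 = 10.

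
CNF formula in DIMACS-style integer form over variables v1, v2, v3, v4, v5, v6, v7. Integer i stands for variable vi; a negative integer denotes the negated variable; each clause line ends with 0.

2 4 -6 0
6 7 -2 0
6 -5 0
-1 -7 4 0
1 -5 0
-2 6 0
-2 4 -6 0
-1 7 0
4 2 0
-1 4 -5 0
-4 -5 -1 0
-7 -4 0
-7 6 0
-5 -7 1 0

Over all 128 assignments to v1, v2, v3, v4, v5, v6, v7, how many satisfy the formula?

The models are:
  v1=F v2=F v3=F v4=T v5=F v6=F v7=F
  v1=F v2=F v3=F v4=T v5=F v6=T v7=F
  v1=F v2=F v3=T v4=T v5=F v6=F v7=F
  v1=F v2=F v3=T v4=T v5=F v6=T v7=F
  v1=F v2=T v3=F v4=T v5=F v6=T v7=F
  v1=F v2=T v3=T v4=T v5=F v6=T v7=F
Count: 6.

6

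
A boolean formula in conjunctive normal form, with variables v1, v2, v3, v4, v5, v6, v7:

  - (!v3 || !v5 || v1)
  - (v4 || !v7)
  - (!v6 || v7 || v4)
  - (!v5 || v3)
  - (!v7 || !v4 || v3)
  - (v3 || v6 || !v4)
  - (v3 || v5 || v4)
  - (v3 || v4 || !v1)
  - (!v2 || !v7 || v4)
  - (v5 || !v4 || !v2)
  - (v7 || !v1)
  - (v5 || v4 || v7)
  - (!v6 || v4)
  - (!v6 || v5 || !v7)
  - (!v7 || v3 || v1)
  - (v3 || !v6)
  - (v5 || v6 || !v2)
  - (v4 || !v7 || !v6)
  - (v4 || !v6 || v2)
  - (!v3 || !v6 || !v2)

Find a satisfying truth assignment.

v1 = T, v2 = F, v3 = T, v4 = T, v5 = T, v6 = T, v7 = T

Branch on v1: take v1 = True.
  then v7 is forced to True.
  then v4 is forced to True.
  then v3 is forced to True.
The remaining clauses are satisfied by v2 = False, v5 = True, v6 = True.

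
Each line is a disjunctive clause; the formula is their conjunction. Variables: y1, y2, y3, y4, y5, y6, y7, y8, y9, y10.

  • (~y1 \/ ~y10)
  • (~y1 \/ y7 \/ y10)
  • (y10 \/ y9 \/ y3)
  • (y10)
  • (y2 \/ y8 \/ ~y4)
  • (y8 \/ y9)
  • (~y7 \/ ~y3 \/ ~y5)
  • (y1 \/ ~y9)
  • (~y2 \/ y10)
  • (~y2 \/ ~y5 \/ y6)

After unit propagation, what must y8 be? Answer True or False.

True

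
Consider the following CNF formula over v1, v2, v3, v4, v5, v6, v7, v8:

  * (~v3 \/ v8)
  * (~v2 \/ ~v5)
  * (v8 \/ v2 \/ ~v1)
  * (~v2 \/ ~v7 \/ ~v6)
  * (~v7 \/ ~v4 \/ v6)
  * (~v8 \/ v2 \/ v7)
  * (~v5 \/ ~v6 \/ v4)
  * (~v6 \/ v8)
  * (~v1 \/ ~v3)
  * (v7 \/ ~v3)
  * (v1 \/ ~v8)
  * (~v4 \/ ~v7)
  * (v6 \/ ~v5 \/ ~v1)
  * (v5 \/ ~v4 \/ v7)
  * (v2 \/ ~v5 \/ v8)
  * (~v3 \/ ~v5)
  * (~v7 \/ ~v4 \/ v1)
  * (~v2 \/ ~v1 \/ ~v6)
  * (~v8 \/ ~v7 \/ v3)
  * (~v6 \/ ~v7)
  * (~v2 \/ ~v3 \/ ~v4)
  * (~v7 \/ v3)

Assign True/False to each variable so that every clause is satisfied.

Branch on v1: take v1 = False.
  then v8 is forced to False.
  then v3 is forced to False.
  then v6 is forced to False.
  then v7 is forced to False.
Set v2 = True and propagate.
  then v5 is forced to False.
  then v4 is forced to False.
Every clause has at least one true literal under this assignment.

v1=0, v2=1, v3=0, v4=0, v5=0, v6=0, v7=0, v8=0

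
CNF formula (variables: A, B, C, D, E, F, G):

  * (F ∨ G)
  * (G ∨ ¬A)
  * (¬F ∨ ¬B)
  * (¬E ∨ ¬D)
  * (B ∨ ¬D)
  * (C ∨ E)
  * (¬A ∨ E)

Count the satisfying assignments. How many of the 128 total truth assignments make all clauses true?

Case analysis on E and A:
  E=T, A=T: C free; 3 ways for (B,D,F,G) × 2^1 = 6.
  E=T, A=F: C free; 4 ways for (B,D,F,G) × 2^1 = 8.
  E=F, A=T: a clause becomes empty — 0.
  E=F, A=F: 5 of the 32 assignments to (B,C,D,F,G) work.
Total: 6 + 8 + 0 + 5 = 19.

19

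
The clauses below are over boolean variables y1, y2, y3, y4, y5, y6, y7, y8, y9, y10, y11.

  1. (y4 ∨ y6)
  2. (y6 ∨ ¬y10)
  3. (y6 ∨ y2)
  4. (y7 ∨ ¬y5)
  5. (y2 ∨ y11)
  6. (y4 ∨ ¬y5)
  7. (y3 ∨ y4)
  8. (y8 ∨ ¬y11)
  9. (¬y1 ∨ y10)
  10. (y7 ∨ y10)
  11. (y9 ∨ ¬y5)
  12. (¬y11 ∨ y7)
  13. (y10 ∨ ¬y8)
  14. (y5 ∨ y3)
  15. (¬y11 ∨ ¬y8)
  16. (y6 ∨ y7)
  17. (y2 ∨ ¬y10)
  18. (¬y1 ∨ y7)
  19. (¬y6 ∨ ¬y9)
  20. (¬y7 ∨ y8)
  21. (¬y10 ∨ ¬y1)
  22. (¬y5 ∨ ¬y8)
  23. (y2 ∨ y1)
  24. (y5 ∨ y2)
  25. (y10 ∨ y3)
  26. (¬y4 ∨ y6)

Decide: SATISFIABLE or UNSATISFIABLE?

Pure literal: y2 appears only positively; assign y2 = True.
y3 occurs only positively in the remaining clauses — set y3 = True.
Branch on y1: take y1 = False.
Branch on y4: take y4 = False.
  then y6 is forced to True.
  then y5 is forced to False.
  then y9 is forced to False.
Set y7 = False and propagate.
  then y10 is forced to True.
  then y11 is forced to False.
y8 is now unconstrained; take y8 = True.
So y1 = 0, y2 = 1, y3 = 1, y4 = 0, y5 = 0, y6 = 1, y7 = 0, y8 = 1, y9 = 0, y10 = 1, y11 = 0 is a satisfying assignment.

SATISFIABLE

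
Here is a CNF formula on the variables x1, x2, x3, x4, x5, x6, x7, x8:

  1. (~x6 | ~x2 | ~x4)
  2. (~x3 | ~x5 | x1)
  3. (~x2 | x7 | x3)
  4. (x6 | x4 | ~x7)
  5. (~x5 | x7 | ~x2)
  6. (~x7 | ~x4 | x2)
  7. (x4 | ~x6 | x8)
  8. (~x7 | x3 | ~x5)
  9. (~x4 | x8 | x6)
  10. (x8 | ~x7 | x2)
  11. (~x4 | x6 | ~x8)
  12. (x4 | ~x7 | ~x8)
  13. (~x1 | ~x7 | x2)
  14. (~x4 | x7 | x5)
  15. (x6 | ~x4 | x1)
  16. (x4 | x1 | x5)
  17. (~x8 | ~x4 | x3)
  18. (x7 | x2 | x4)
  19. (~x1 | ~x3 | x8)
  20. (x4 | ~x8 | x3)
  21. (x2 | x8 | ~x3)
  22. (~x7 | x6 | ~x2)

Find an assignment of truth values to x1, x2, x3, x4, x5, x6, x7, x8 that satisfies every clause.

x1=0  x2=0  x3=0  x4=1  x5=1  x6=1  x7=0  x8=0

Branch on x1: take x1 = False.
The remaining clauses are satisfied by x2 = False, x3 = False, x4 = True, x5 = True, x6 = True, x7 = False, x8 = False.
Check each clause:
  1. (~x4 | ~x6 | ~x2) — ~x2 is true.
  2. (x1 | ~x5 | ~x3) — ~x3 is true.
  3. (~x2 | x7 | x3) — ~x2 is true.
  4. (~x7 | x4 | x6) — ~x7 is true.
  5. (~x5 | x7 | ~x2) — ~x2 is true.
  6. (~x4 | ~x7 | x2) — ~x7 is true.
  7. (~x6 | x8 | x4) — x4 is true.
  8. (x3 | ~x7 | ~x5) — ~x7 is true.
  9. (x6 | x8 | ~x4) — x6 is true.
  10. (~x7 | x8 | x2) — ~x7 is true.
  11. (~x8 | x6 | ~x4) — ~x8 is true.
  12. (x4 | ~x7 | ~x8) — ~x8 is true.
  13. (x2 | ~x1 | ~x7) — ~x7 is true.
  14. (x5 | x7 | ~x4) — x5 is true.
  15. (x1 | x6 | ~x4) — x6 is true.
  16. (x1 | x5 | x4) — x4 is true.
  17. (x3 | ~x4 | ~x8) — ~x8 is true.
  18. (x4 | x7 | x2) — x4 is true.
  19. (~x1 | ~x3 | x8) — ~x3 is true.
  20. (x3 | x4 | ~x8) — ~x8 is true.
  21. (x2 | x8 | ~x3) — ~x3 is true.
  22. (~x2 | ~x7 | x6) — ~x7 is true.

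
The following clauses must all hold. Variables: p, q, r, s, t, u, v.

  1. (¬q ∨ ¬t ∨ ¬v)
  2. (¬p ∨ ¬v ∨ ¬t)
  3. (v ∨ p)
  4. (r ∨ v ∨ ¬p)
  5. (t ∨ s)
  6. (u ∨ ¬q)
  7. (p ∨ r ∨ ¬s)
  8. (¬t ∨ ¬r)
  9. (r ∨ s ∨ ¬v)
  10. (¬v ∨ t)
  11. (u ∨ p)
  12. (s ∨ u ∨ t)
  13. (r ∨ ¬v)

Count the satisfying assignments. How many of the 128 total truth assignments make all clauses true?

Satisfying assignments:
  p=T q=F r=T s=T t=F u=F v=F
  p=T q=F r=T s=T t=F u=T v=F
  p=T q=T r=T s=T t=F u=T v=F
Count: 3.

3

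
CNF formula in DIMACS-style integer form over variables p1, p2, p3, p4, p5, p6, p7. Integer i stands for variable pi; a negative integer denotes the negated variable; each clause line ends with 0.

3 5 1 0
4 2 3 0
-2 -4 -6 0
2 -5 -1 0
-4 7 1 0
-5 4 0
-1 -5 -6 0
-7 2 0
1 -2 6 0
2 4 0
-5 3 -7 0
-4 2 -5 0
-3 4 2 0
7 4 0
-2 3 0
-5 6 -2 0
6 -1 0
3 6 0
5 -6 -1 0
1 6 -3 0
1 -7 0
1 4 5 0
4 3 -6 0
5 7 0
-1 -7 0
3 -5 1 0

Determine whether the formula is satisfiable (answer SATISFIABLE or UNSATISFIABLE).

UNSATISFIABLE

p1 = True:
  propagation gives p6=True, p5=False; an empty clause results — contradiction.
p1 = False:
  propagation gives p7=False, p4=False; an empty clause results — contradiction.
Every branch closes, so no satisfying assignment exists.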